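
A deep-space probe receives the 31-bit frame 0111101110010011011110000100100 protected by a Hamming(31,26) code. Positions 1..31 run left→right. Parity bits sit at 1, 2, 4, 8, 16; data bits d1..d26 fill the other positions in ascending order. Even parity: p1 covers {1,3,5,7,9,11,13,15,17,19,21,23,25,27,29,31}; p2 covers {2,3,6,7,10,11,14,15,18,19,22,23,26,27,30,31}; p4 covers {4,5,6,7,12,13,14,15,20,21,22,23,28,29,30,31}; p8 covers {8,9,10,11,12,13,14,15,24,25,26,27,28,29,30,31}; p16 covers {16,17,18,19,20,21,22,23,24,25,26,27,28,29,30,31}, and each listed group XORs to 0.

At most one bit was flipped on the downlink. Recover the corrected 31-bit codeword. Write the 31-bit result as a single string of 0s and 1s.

0111101110010011001110000100100

s1 (pos 1,3,5,7,9,11,13,15,17,19,21,23,25,27,29,31): 0⊕1⊕1⊕1⊕1⊕0⊕0⊕1⊕0⊕1⊕1⊕0⊕0⊕0⊕1⊕0 = 0
s2 (pos 2,3,6,7,10,11,14,15,18,19,22,23,26,27,30,31): 1⊕1⊕0⊕1⊕0⊕0⊕0⊕1⊕1⊕1⊕0⊕0⊕1⊕0⊕0⊕0 = 1
s4 (pos 4,5,6,7,12,13,14,15,20,21,22,23,28,29,30,31): 1⊕1⊕0⊕1⊕1⊕0⊕0⊕1⊕1⊕1⊕0⊕0⊕0⊕1⊕0⊕0 = 0
s8 (pos 8,9,10,11,12,13,14,15,24,25,26,27,28,29,30,31): 1⊕1⊕0⊕0⊕1⊕0⊕0⊕1⊕0⊕0⊕1⊕0⊕0⊕1⊕0⊕0 = 0
s16 (pos 16,17,18,19,20,21,22,23,24,25,26,27,28,29,30,31): 1⊕0⊕1⊕1⊕1⊕1⊕0⊕0⊕0⊕0⊕1⊕0⊕0⊕1⊕0⊕0 = 1
Syndrome s16…s1 = 10010 → error at position 18.
Flip position 18: 0111101110010011011110000100100 → 0111101110010011001110000100100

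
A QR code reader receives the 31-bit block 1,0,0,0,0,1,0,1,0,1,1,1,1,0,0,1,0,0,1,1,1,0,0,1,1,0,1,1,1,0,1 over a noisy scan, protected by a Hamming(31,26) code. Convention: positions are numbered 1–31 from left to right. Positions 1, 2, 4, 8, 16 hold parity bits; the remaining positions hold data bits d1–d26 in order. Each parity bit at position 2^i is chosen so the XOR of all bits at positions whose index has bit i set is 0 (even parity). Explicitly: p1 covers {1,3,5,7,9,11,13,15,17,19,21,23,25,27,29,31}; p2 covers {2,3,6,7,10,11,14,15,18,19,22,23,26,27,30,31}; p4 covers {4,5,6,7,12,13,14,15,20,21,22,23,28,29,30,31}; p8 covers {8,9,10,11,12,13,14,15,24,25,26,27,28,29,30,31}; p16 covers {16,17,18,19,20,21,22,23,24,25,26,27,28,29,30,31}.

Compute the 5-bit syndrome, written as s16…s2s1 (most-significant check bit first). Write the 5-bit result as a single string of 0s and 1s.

s1 (pos 1,3,5,7,9,11,13,15,17,19,21,23,25,27,29,31): 1⊕0⊕0⊕0⊕0⊕1⊕1⊕0⊕0⊕1⊕1⊕0⊕1⊕1⊕1⊕1 = 1
s2 (pos 2,3,6,7,10,11,14,15,18,19,22,23,26,27,30,31): 0⊕0⊕1⊕0⊕1⊕1⊕0⊕0⊕0⊕1⊕0⊕0⊕0⊕1⊕0⊕1 = 0
s4 (pos 4,5,6,7,12,13,14,15,20,21,22,23,28,29,30,31): 0⊕0⊕1⊕0⊕1⊕1⊕0⊕0⊕1⊕1⊕0⊕0⊕1⊕1⊕0⊕1 = 0
s8 (pos 8,9,10,11,12,13,14,15,24,25,26,27,28,29,30,31): 1⊕0⊕1⊕1⊕1⊕1⊕0⊕0⊕1⊕1⊕0⊕1⊕1⊕1⊕0⊕1 = 1
s16 (pos 16,17,18,19,20,21,22,23,24,25,26,27,28,29,30,31): 1⊕0⊕0⊕1⊕1⊕1⊕0⊕0⊕1⊕1⊕0⊕1⊕1⊕1⊕0⊕1 = 0
Syndrome s16…s1 = 01001 → error at position 9.

01001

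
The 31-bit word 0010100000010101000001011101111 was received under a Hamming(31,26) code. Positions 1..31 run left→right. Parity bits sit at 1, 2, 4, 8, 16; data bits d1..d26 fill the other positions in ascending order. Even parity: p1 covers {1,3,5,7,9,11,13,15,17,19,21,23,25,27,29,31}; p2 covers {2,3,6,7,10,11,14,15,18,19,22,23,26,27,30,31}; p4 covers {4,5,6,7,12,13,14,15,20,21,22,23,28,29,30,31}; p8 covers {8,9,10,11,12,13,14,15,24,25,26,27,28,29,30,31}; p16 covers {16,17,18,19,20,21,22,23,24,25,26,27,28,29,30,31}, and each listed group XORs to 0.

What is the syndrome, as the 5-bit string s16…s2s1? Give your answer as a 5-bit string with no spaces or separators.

11001

s1 (pos 1,3,5,7,9,11,13,15,17,19,21,23,25,27,29,31): 0⊕1⊕1⊕0⊕0⊕0⊕0⊕0⊕0⊕0⊕0⊕0⊕1⊕0⊕1⊕1 = 1
s2 (pos 2,3,6,7,10,11,14,15,18,19,22,23,26,27,30,31): 0⊕1⊕0⊕0⊕0⊕0⊕1⊕0⊕0⊕0⊕1⊕0⊕1⊕0⊕1⊕1 = 0
s4 (pos 4,5,6,7,12,13,14,15,20,21,22,23,28,29,30,31): 0⊕1⊕0⊕0⊕1⊕0⊕1⊕0⊕0⊕0⊕1⊕0⊕1⊕1⊕1⊕1 = 0
s8 (pos 8,9,10,11,12,13,14,15,24,25,26,27,28,29,30,31): 0⊕0⊕0⊕0⊕1⊕0⊕1⊕0⊕1⊕1⊕1⊕0⊕1⊕1⊕1⊕1 = 1
s16 (pos 16,17,18,19,20,21,22,23,24,25,26,27,28,29,30,31): 1⊕0⊕0⊕0⊕0⊕0⊕1⊕0⊕1⊕1⊕1⊕0⊕1⊕1⊕1⊕1 = 1
Syndrome s16…s1 = 11001 → error at position 25.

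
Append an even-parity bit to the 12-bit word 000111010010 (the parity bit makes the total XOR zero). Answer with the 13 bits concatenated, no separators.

XOR of the 12 data bits: 0⊕0⊕0⊕1⊕1⊕1⊕0⊕1⊕0⊕0⊕1⊕0 = 1
Parity bit = 1 (so all 13 bits XOR to 0).

0001110100101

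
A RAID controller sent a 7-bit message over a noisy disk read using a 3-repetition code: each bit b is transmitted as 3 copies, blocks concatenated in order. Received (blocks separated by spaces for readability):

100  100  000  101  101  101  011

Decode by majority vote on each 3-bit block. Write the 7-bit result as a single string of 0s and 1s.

0001111

Block 1 (100): 1 one → 0
Block 2 (100): 1 one → 0
Block 3 (000): 0 ones → 0
Block 4 (101): 2 ones → 1
Block 5 (101): 2 ones → 1
Block 6 (101): 2 ones → 1
Block 7 (011): 2 ones → 1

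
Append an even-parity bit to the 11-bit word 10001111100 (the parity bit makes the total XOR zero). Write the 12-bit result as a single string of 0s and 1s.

XOR of the 11 data bits: 1⊕0⊕0⊕0⊕1⊕1⊕1⊕1⊕1⊕0⊕0 = 0
Parity bit = 0 (so all 12 bits XOR to 0).

100011111000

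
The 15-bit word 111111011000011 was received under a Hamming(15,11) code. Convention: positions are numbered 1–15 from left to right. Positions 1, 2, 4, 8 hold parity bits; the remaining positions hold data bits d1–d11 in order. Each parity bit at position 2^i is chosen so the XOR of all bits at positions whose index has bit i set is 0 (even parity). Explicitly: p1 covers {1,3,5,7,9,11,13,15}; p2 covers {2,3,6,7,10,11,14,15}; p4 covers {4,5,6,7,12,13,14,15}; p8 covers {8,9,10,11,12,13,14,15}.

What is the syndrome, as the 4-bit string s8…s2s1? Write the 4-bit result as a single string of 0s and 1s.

0111

s1 (pos 1,3,5,7,9,11,13,15): 1⊕1⊕1⊕0⊕1⊕0⊕0⊕1 = 1
s2 (pos 2,3,6,7,10,11,14,15): 1⊕1⊕1⊕0⊕0⊕0⊕1⊕1 = 1
s4 (pos 4,5,6,7,12,13,14,15): 1⊕1⊕1⊕0⊕0⊕0⊕1⊕1 = 1
s8 (pos 8,9,10,11,12,13,14,15): 1⊕1⊕0⊕0⊕0⊕0⊕1⊕1 = 0
Syndrome s8…s1 = 0111 → error at position 7.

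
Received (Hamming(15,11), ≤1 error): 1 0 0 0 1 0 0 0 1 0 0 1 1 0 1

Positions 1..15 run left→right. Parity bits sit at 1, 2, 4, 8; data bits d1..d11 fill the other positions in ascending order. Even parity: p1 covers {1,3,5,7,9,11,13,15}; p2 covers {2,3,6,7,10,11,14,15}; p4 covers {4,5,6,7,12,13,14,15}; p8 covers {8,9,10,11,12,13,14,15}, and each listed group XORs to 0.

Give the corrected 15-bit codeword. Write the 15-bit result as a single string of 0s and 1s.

101010001001101

s1 (pos 1,3,5,7,9,11,13,15): 1⊕0⊕1⊕0⊕1⊕0⊕1⊕1 = 1
s2 (pos 2,3,6,7,10,11,14,15): 0⊕0⊕0⊕0⊕0⊕0⊕0⊕1 = 1
s4 (pos 4,5,6,7,12,13,14,15): 0⊕1⊕0⊕0⊕1⊕1⊕0⊕1 = 0
s8 (pos 8,9,10,11,12,13,14,15): 0⊕1⊕0⊕0⊕1⊕1⊕0⊕1 = 0
Syndrome s8…s1 = 0011 → error at position 3.
Flip position 3: 100010001001101 → 101010001001101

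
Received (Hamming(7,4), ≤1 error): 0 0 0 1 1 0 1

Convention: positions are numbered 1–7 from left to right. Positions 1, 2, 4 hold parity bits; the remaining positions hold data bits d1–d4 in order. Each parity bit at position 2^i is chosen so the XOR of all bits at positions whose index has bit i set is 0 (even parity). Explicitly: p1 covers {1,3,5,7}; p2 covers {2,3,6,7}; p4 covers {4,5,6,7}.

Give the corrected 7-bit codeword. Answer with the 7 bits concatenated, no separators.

s1 (pos 1,3,5,7): 0⊕0⊕1⊕1 = 0
s2 (pos 2,3,6,7): 0⊕0⊕0⊕1 = 1
s4 (pos 4,5,6,7): 1⊕1⊕0⊕1 = 1
Syndrome s4…s1 = 110 → error at position 6.
Flip position 6: 0001101 → 0001111

0001111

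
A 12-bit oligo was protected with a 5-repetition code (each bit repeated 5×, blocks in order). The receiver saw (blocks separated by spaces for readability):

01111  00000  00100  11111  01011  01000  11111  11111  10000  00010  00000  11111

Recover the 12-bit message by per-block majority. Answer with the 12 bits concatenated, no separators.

Block 1 (01111): 4 ones → 1
Block 2 (00000): 0 ones → 0
Block 3 (00100): 1 one → 0
Block 4 (11111): 5 ones → 1
Block 5 (01011): 3 ones → 1
Block 6 (01000): 1 one → 0
Block 7 (11111): 5 ones → 1
Block 8 (11111): 5 ones → 1
Block 9 (10000): 1 one → 0
Block 10 (00010): 1 one → 0
Block 11 (00000): 0 ones → 0
Block 12 (11111): 5 ones → 1

100110110001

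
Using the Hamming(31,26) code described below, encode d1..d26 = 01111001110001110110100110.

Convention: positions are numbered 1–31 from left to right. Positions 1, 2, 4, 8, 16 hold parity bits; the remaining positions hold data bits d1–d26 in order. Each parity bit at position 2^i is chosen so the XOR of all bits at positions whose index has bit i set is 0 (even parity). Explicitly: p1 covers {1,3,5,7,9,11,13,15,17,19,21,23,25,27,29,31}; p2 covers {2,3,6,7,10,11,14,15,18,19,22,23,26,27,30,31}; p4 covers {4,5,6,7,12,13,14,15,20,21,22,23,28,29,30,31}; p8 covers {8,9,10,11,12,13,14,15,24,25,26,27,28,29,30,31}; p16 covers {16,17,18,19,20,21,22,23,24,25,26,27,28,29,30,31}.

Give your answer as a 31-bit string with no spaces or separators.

0101111010011100001110110100110

Place data at non-parity positions: p1 p2 0 p4 1 1 1 p8 1 0 0 1 1 1 0 p16 0 0 1 1 1 0 1 1 0 1 0 0 1 1 0
p1 (pos 1,3,5,7,9,11,13,15,17,19,21,23,25,27,29,31): XOR of data positions = 0⊕1⊕1⊕1⊕0⊕1⊕0⊕0⊕1⊕1⊕1⊕0⊕0⊕1⊕0 = 0
p2 (pos 2,3,6,7,10,11,14,15,18,19,22,23,26,27,30,31): XOR of data positions = 0⊕1⊕1⊕0⊕0⊕1⊕0⊕0⊕1⊕0⊕1⊕1⊕0⊕1⊕0 = 1
p4 (pos 4,5,6,7,12,13,14,15,20,21,22,23,28,29,30,31): XOR of data positions = 1⊕1⊕1⊕1⊕1⊕1⊕0⊕1⊕1⊕0⊕1⊕0⊕1⊕1⊕0 = 1
p8 (pos 8,9,10,11,12,13,14,15,24,25,26,27,28,29,30,31): XOR of data positions = 1⊕0⊕0⊕1⊕1⊕1⊕0⊕1⊕0⊕1⊕0⊕0⊕1⊕1⊕0 = 0
p16 (pos 16,17,18,19,20,21,22,23,24,25,26,27,28,29,30,31): XOR of data positions = 0⊕0⊕1⊕1⊕1⊕0⊕1⊕1⊕0⊕1⊕0⊕0⊕1⊕1⊕0 = 0
Codeword: 0101111010011100001110110100110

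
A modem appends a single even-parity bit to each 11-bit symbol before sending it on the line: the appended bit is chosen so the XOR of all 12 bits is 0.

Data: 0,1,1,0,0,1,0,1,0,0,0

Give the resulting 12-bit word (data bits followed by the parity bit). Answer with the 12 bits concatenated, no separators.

011001010000

XOR of the 11 data bits: 0⊕1⊕1⊕0⊕0⊕1⊕0⊕1⊕0⊕0⊕0 = 0
Parity bit = 0 (so all 12 bits XOR to 0).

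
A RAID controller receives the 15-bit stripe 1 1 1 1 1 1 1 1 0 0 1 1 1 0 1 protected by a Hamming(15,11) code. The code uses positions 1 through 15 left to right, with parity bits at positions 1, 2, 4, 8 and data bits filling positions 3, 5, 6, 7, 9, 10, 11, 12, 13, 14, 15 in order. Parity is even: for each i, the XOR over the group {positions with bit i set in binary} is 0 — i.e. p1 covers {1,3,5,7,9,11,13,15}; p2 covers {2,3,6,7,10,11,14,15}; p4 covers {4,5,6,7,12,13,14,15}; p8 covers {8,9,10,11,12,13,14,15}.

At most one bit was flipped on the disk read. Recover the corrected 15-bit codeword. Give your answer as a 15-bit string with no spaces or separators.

s1 (pos 1,3,5,7,9,11,13,15): 1⊕1⊕1⊕1⊕0⊕1⊕1⊕1 = 1
s2 (pos 2,3,6,7,10,11,14,15): 1⊕1⊕1⊕1⊕0⊕1⊕0⊕1 = 0
s4 (pos 4,5,6,7,12,13,14,15): 1⊕1⊕1⊕1⊕1⊕1⊕0⊕1 = 1
s8 (pos 8,9,10,11,12,13,14,15): 1⊕0⊕0⊕1⊕1⊕1⊕0⊕1 = 1
Syndrome s8…s1 = 1101 → error at position 13.
Flip position 13: 111111110011101 → 111111110011001

111111110011001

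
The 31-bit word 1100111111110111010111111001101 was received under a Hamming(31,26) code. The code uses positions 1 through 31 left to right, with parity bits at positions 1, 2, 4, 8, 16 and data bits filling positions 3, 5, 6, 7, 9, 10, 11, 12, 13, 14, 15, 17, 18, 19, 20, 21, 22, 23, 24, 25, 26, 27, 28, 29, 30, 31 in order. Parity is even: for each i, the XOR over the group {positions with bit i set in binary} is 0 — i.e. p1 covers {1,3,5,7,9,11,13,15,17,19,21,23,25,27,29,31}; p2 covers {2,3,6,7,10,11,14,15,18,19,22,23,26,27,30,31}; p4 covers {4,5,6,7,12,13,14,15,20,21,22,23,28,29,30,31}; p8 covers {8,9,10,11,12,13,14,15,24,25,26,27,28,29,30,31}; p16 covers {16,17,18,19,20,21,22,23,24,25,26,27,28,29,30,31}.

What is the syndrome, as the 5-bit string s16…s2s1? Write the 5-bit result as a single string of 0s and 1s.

10111

s1 (pos 1,3,5,7,9,11,13,15,17,19,21,23,25,27,29,31): 1⊕0⊕1⊕1⊕1⊕1⊕0⊕1⊕0⊕0⊕1⊕1⊕1⊕0⊕1⊕1 = 1
s2 (pos 2,3,6,7,10,11,14,15,18,19,22,23,26,27,30,31): 1⊕0⊕1⊕1⊕1⊕1⊕1⊕1⊕1⊕0⊕1⊕1⊕0⊕0⊕0⊕1 = 1
s4 (pos 4,5,6,7,12,13,14,15,20,21,22,23,28,29,30,31): 0⊕1⊕1⊕1⊕1⊕0⊕1⊕1⊕1⊕1⊕1⊕1⊕1⊕1⊕0⊕1 = 1
s8 (pos 8,9,10,11,12,13,14,15,24,25,26,27,28,29,30,31): 1⊕1⊕1⊕1⊕1⊕0⊕1⊕1⊕1⊕1⊕0⊕0⊕1⊕1⊕0⊕1 = 0
s16 (pos 16,17,18,19,20,21,22,23,24,25,26,27,28,29,30,31): 1⊕0⊕1⊕0⊕1⊕1⊕1⊕1⊕1⊕1⊕0⊕0⊕1⊕1⊕0⊕1 = 1
Syndrome s16…s1 = 10111 → error at position 23.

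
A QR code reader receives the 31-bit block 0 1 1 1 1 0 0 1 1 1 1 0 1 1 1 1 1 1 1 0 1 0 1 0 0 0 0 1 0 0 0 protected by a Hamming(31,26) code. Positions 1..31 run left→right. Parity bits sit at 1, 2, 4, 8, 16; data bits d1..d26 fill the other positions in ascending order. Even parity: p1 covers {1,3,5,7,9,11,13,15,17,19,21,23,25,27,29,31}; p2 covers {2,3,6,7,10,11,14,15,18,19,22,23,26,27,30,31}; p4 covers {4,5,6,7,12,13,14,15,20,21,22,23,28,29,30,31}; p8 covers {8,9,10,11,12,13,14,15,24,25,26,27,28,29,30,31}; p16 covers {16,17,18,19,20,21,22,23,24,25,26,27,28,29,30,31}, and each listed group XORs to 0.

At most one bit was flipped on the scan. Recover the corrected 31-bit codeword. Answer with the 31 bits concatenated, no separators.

s1 (pos 1,3,5,7,9,11,13,15,17,19,21,23,25,27,29,31): 0⊕1⊕1⊕0⊕1⊕1⊕1⊕1⊕1⊕1⊕1⊕1⊕0⊕0⊕0⊕0 = 0
s2 (pos 2,3,6,7,10,11,14,15,18,19,22,23,26,27,30,31): 1⊕1⊕0⊕0⊕1⊕1⊕1⊕1⊕1⊕1⊕0⊕1⊕0⊕0⊕0⊕0 = 1
s4 (pos 4,5,6,7,12,13,14,15,20,21,22,23,28,29,30,31): 1⊕1⊕0⊕0⊕0⊕1⊕1⊕1⊕0⊕1⊕0⊕1⊕1⊕0⊕0⊕0 = 0
s8 (pos 8,9,10,11,12,13,14,15,24,25,26,27,28,29,30,31): 1⊕1⊕1⊕1⊕0⊕1⊕1⊕1⊕0⊕0⊕0⊕0⊕1⊕0⊕0⊕0 = 0
s16 (pos 16,17,18,19,20,21,22,23,24,25,26,27,28,29,30,31): 1⊕1⊕1⊕1⊕0⊕1⊕0⊕1⊕0⊕0⊕0⊕0⊕1⊕0⊕0⊕0 = 1
Syndrome s16…s1 = 10010 → error at position 18.
Flip position 18: 0111100111101111111010100001000 → 0111100111101111101010100001000

0111100111101111101010100001000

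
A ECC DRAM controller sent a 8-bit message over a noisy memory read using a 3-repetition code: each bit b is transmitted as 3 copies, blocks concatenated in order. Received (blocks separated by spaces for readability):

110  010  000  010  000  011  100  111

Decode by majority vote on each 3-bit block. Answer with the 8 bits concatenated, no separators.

10000101

Block 1 (110): 2 ones → 1
Block 2 (010): 1 one → 0
Block 3 (000): 0 ones → 0
Block 4 (010): 1 one → 0
Block 5 (000): 0 ones → 0
Block 6 (011): 2 ones → 1
Block 7 (100): 1 one → 0
Block 8 (111): 3 ones → 1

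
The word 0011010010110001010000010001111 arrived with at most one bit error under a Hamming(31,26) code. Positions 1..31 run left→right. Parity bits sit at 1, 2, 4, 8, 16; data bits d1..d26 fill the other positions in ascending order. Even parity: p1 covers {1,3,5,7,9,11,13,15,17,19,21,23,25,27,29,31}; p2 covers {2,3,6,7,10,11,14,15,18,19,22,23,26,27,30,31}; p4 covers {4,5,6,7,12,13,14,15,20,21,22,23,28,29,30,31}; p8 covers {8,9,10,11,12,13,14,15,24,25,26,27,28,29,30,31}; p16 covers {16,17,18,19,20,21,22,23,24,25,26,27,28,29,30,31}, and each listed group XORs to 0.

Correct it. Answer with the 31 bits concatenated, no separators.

0011010010110001010010010001111

s1 (pos 1,3,5,7,9,11,13,15,17,19,21,23,25,27,29,31): 0⊕1⊕0⊕0⊕1⊕1⊕0⊕0⊕0⊕0⊕0⊕0⊕0⊕0⊕1⊕1 = 1
s2 (pos 2,3,6,7,10,11,14,15,18,19,22,23,26,27,30,31): 0⊕1⊕1⊕0⊕0⊕1⊕0⊕0⊕1⊕0⊕0⊕0⊕0⊕0⊕1⊕1 = 0
s4 (pos 4,5,6,7,12,13,14,15,20,21,22,23,28,29,30,31): 1⊕0⊕1⊕0⊕1⊕0⊕0⊕0⊕0⊕0⊕0⊕0⊕1⊕1⊕1⊕1 = 1
s8 (pos 8,9,10,11,12,13,14,15,24,25,26,27,28,29,30,31): 0⊕1⊕0⊕1⊕1⊕0⊕0⊕0⊕1⊕0⊕0⊕0⊕1⊕1⊕1⊕1 = 0
s16 (pos 16,17,18,19,20,21,22,23,24,25,26,27,28,29,30,31): 1⊕0⊕1⊕0⊕0⊕0⊕0⊕0⊕1⊕0⊕0⊕0⊕1⊕1⊕1⊕1 = 1
Syndrome s16…s1 = 10101 → error at position 21.
Flip position 21: 0011010010110001010000010001111 → 0011010010110001010010010001111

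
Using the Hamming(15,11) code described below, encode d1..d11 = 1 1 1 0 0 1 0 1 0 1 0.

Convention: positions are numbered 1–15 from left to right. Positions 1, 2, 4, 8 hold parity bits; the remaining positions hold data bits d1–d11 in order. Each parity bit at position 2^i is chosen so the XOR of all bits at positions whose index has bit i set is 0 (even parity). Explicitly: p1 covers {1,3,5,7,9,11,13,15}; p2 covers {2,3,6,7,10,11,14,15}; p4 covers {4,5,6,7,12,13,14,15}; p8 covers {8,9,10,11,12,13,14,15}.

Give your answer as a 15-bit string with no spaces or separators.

Place data at non-parity positions: p1 p2 1 p4 1 1 0 p8 0 1 0 1 0 1 0
p1 (pos 1,3,5,7,9,11,13,15): XOR of data positions = 1⊕1⊕0⊕0⊕0⊕0⊕0 = 0
p2 (pos 2,3,6,7,10,11,14,15): XOR of data positions = 1⊕1⊕0⊕1⊕0⊕1⊕0 = 0
p4 (pos 4,5,6,7,12,13,14,15): XOR of data positions = 1⊕1⊕0⊕1⊕0⊕1⊕0 = 0
p8 (pos 8,9,10,11,12,13,14,15): XOR of data positions = 0⊕1⊕0⊕1⊕0⊕1⊕0 = 1
Codeword: 001011010101010

001011010101010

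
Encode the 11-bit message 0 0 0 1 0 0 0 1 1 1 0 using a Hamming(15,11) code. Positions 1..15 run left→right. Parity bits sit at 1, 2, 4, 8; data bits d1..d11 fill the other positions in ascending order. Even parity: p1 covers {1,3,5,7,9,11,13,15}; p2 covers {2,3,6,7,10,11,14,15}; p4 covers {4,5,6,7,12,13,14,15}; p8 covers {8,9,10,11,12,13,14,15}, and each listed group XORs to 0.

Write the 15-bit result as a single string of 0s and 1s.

000000110001110

Place data at non-parity positions: p1 p2 0 p4 0 0 1 p8 0 0 0 1 1 1 0
p1 (pos 1,3,5,7,9,11,13,15): XOR of data positions = 0⊕0⊕1⊕0⊕0⊕1⊕0 = 0
p2 (pos 2,3,6,7,10,11,14,15): XOR of data positions = 0⊕0⊕1⊕0⊕0⊕1⊕0 = 0
p4 (pos 4,5,6,7,12,13,14,15): XOR of data positions = 0⊕0⊕1⊕1⊕1⊕1⊕0 = 0
p8 (pos 8,9,10,11,12,13,14,15): XOR of data positions = 0⊕0⊕0⊕1⊕1⊕1⊕0 = 1
Codeword: 000000110001110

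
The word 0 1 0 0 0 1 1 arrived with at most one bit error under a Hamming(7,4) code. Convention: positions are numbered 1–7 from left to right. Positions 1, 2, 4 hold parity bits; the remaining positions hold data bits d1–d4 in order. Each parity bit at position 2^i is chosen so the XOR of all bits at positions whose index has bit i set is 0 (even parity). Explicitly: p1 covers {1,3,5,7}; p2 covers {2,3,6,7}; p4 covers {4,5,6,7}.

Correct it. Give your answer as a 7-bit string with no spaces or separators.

0110011

s1 (pos 1,3,5,7): 0⊕0⊕0⊕1 = 1
s2 (pos 2,3,6,7): 1⊕0⊕1⊕1 = 1
s4 (pos 4,5,6,7): 0⊕0⊕1⊕1 = 0
Syndrome s4…s1 = 011 → error at position 3.
Flip position 3: 0100011 → 0110011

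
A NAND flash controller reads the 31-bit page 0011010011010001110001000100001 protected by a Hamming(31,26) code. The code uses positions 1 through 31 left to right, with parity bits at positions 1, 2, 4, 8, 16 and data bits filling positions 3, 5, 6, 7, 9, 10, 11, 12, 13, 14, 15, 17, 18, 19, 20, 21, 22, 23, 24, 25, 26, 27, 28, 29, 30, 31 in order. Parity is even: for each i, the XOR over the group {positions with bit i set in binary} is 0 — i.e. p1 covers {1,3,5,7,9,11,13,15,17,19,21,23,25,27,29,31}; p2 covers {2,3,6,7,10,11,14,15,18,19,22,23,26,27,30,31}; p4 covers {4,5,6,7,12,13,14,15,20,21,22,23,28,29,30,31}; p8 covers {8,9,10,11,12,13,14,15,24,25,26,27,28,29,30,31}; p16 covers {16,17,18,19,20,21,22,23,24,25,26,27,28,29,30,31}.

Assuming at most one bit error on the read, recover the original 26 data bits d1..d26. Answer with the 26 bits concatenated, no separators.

s1 (pos 1,3,5,7,9,11,13,15,17,19,21,23,25,27,29,31): 0⊕1⊕0⊕0⊕1⊕0⊕0⊕0⊕1⊕0⊕0⊕0⊕0⊕0⊕0⊕1 = 0
s2 (pos 2,3,6,7,10,11,14,15,18,19,22,23,26,27,30,31): 0⊕1⊕1⊕0⊕1⊕0⊕0⊕0⊕1⊕0⊕1⊕0⊕1⊕0⊕0⊕1 = 1
s4 (pos 4,5,6,7,12,13,14,15,20,21,22,23,28,29,30,31): 1⊕0⊕1⊕0⊕1⊕0⊕0⊕0⊕0⊕0⊕1⊕0⊕0⊕0⊕0⊕1 = 1
s8 (pos 8,9,10,11,12,13,14,15,24,25,26,27,28,29,30,31): 0⊕1⊕1⊕0⊕1⊕0⊕0⊕0⊕0⊕0⊕1⊕0⊕0⊕0⊕0⊕1 = 1
s16 (pos 16,17,18,19,20,21,22,23,24,25,26,27,28,29,30,31): 1⊕1⊕1⊕0⊕0⊕0⊕1⊕0⊕0⊕0⊕1⊕0⊕0⊕0⊕0⊕1 = 0
Syndrome s16…s1 = 01110 → error at position 14.
Flip position 14: 0011010011010001110001000100001 → 0011010011010101110001000100001
Read data bits from positions 3,5,6,7,9,10,11,12,13,14,15,17,18,19,20,21,22,23,24,25,26,27,28,29,30,31: 10101101010110001000100001

10101101010110001000100001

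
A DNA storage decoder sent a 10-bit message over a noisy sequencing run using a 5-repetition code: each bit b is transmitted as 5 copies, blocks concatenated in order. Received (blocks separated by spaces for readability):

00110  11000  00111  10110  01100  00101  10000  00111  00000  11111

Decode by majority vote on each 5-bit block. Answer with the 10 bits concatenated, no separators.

Block 1 (00110): 2 ones → 0
Block 2 (11000): 2 ones → 0
Block 3 (00111): 3 ones → 1
Block 4 (10110): 3 ones → 1
Block 5 (01100): 2 ones → 0
Block 6 (00101): 2 ones → 0
Block 7 (10000): 1 one → 0
Block 8 (00111): 3 ones → 1
Block 9 (00000): 0 ones → 0
Block 10 (11111): 5 ones → 1

0011000101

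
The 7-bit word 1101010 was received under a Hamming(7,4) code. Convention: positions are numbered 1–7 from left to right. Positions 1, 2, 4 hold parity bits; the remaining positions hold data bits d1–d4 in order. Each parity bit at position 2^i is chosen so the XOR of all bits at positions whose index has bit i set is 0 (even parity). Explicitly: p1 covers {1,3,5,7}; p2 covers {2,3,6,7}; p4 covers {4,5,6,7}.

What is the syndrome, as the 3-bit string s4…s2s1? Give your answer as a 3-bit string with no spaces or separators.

001

s1 (pos 1,3,5,7): 1⊕0⊕0⊕0 = 1
s2 (pos 2,3,6,7): 1⊕0⊕1⊕0 = 0
s4 (pos 4,5,6,7): 1⊕0⊕1⊕0 = 0
Syndrome s4…s1 = 001 → error at position 1.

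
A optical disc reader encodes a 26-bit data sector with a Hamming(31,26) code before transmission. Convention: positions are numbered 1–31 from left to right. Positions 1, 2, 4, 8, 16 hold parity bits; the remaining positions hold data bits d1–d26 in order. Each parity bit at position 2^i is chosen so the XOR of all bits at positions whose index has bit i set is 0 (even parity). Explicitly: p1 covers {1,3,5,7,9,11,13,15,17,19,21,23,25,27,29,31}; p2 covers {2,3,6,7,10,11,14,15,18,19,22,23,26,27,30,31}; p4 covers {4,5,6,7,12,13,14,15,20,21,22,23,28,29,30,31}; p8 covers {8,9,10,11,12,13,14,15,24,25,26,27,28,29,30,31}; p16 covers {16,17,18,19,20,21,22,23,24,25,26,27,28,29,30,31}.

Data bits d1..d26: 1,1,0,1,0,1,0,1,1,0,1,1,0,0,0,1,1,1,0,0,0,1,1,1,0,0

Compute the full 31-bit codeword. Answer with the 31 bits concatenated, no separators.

0110101101011011100011100011100

Place data at non-parity positions: p1 p2 1 p4 1 0 1 p8 0 1 0 1 1 0 1 p16 1 0 0 0 1 1 1 0 0 0 1 1 1 0 0
p1 (pos 1,3,5,7,9,11,13,15,17,19,21,23,25,27,29,31): XOR of data positions = 1⊕1⊕1⊕0⊕0⊕1⊕1⊕1⊕0⊕1⊕1⊕0⊕1⊕1⊕0 = 0
p2 (pos 2,3,6,7,10,11,14,15,18,19,22,23,26,27,30,31): XOR of data positions = 1⊕0⊕1⊕1⊕0⊕0⊕1⊕0⊕0⊕1⊕1⊕0⊕1⊕0⊕0 = 1
p4 (pos 4,5,6,7,12,13,14,15,20,21,22,23,28,29,30,31): XOR of data positions = 1⊕0⊕1⊕1⊕1⊕0⊕1⊕0⊕1⊕1⊕1⊕1⊕1⊕0⊕0 = 0
p8 (pos 8,9,10,11,12,13,14,15,24,25,26,27,28,29,30,31): XOR of data positions = 0⊕1⊕0⊕1⊕1⊕0⊕1⊕0⊕0⊕0⊕1⊕1⊕1⊕0⊕0 = 1
p16 (pos 16,17,18,19,20,21,22,23,24,25,26,27,28,29,30,31): XOR of data positions = 1⊕0⊕0⊕0⊕1⊕1⊕1⊕0⊕0⊕0⊕1⊕1⊕1⊕0⊕0 = 1
Codeword: 0110101101011011100011100011100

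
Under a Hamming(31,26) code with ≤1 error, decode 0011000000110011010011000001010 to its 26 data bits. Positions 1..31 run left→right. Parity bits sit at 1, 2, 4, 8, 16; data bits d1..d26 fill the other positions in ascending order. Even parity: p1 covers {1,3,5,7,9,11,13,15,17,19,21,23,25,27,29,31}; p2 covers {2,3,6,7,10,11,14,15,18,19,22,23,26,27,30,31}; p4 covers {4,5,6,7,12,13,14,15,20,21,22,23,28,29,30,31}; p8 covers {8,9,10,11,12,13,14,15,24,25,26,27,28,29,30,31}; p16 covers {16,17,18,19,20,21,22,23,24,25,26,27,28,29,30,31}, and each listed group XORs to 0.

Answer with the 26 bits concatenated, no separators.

s1 (pos 1,3,5,7,9,11,13,15,17,19,21,23,25,27,29,31): 0⊕1⊕0⊕0⊕0⊕1⊕0⊕1⊕0⊕0⊕1⊕0⊕0⊕0⊕0⊕0 = 0
s2 (pos 2,3,6,7,10,11,14,15,18,19,22,23,26,27,30,31): 0⊕1⊕0⊕0⊕0⊕1⊕0⊕1⊕1⊕0⊕1⊕0⊕0⊕0⊕1⊕0 = 0
s4 (pos 4,5,6,7,12,13,14,15,20,21,22,23,28,29,30,31): 1⊕0⊕0⊕0⊕1⊕0⊕0⊕1⊕0⊕1⊕1⊕0⊕1⊕0⊕1⊕0 = 1
s8 (pos 8,9,10,11,12,13,14,15,24,25,26,27,28,29,30,31): 0⊕0⊕0⊕1⊕1⊕0⊕0⊕1⊕0⊕0⊕0⊕0⊕1⊕0⊕1⊕0 = 1
s16 (pos 16,17,18,19,20,21,22,23,24,25,26,27,28,29,30,31): 1⊕0⊕1⊕0⊕0⊕1⊕1⊕0⊕0⊕0⊕0⊕0⊕1⊕0⊕1⊕0 = 0
Syndrome s16…s1 = 01100 → error at position 12.
Flip position 12: 0011000000110011010011000001010 → 0011000000100011010011000001010
Read data bits from positions 3,5,6,7,9,10,11,12,13,14,15,17,18,19,20,21,22,23,24,25,26,27,28,29,30,31: 10000010001010011000001010

10000010001010011000001010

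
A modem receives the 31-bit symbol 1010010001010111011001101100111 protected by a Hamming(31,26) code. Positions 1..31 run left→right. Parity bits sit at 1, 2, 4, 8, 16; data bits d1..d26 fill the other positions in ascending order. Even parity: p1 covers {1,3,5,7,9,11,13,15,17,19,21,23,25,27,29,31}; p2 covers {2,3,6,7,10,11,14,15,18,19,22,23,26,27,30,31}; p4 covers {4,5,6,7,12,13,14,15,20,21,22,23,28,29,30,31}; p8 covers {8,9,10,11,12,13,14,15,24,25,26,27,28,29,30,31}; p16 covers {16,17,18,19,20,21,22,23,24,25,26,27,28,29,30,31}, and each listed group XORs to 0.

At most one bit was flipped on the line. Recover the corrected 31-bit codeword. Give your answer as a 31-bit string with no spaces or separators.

s1 (pos 1,3,5,7,9,11,13,15,17,19,21,23,25,27,29,31): 1⊕1⊕0⊕0⊕0⊕0⊕0⊕1⊕0⊕1⊕0⊕1⊕1⊕0⊕1⊕1 = 0
s2 (pos 2,3,6,7,10,11,14,15,18,19,22,23,26,27,30,31): 0⊕1⊕1⊕0⊕1⊕0⊕1⊕1⊕1⊕1⊕1⊕1⊕1⊕0⊕1⊕1 = 0
s4 (pos 4,5,6,7,12,13,14,15,20,21,22,23,28,29,30,31): 0⊕0⊕1⊕0⊕1⊕0⊕1⊕1⊕0⊕0⊕1⊕1⊕0⊕1⊕1⊕1 = 1
s8 (pos 8,9,10,11,12,13,14,15,24,25,26,27,28,29,30,31): 0⊕0⊕1⊕0⊕1⊕0⊕1⊕1⊕0⊕1⊕1⊕0⊕0⊕1⊕1⊕1 = 1
s16 (pos 16,17,18,19,20,21,22,23,24,25,26,27,28,29,30,31): 1⊕0⊕1⊕1⊕0⊕0⊕1⊕1⊕0⊕1⊕1⊕0⊕0⊕1⊕1⊕1 = 0
Syndrome s16…s1 = 01100 → error at position 12.
Flip position 12: 1010010001010111011001101100111 → 1010010001000111011001101100111

1010010001000111011001101100111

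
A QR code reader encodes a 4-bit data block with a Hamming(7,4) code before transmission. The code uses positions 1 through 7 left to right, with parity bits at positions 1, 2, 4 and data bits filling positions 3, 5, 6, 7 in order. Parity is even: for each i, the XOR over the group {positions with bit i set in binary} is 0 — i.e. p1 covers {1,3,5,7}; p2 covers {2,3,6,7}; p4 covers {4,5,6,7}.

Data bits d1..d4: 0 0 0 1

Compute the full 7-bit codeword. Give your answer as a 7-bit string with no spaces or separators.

Place data at non-parity positions: p1 p2 0 p4 0 0 1
p1 (pos 1,3,5,7): XOR of data positions = 0⊕0⊕1 = 1
p2 (pos 2,3,6,7): XOR of data positions = 0⊕0⊕1 = 1
p4 (pos 4,5,6,7): XOR of data positions = 0⊕0⊕1 = 1
Codeword: 1101001

1101001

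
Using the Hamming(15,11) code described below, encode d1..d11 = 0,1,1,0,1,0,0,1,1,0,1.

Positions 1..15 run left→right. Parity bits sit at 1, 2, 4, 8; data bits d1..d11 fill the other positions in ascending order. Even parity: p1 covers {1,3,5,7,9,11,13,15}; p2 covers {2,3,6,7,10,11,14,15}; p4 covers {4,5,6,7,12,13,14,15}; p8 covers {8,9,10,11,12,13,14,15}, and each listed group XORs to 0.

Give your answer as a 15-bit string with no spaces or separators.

000111001001101

Place data at non-parity positions: p1 p2 0 p4 1 1 0 p8 1 0 0 1 1 0 1
p1 (pos 1,3,5,7,9,11,13,15): XOR of data positions = 0⊕1⊕0⊕1⊕0⊕1⊕1 = 0
p2 (pos 2,3,6,7,10,11,14,15): XOR of data positions = 0⊕1⊕0⊕0⊕0⊕0⊕1 = 0
p4 (pos 4,5,6,7,12,13,14,15): XOR of data positions = 1⊕1⊕0⊕1⊕1⊕0⊕1 = 1
p8 (pos 8,9,10,11,12,13,14,15): XOR of data positions = 1⊕0⊕0⊕1⊕1⊕0⊕1 = 0
Codeword: 000111001001101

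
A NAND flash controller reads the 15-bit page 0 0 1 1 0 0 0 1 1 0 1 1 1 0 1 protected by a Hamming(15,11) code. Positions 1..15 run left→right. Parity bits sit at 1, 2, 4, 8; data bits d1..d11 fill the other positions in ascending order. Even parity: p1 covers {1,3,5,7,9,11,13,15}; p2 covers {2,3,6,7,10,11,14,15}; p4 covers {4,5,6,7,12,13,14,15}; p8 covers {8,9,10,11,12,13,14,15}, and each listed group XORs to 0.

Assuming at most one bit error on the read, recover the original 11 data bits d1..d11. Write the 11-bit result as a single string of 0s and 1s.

s1 (pos 1,3,5,7,9,11,13,15): 0⊕1⊕0⊕0⊕1⊕1⊕1⊕1 = 1
s2 (pos 2,3,6,7,10,11,14,15): 0⊕1⊕0⊕0⊕0⊕1⊕0⊕1 = 1
s4 (pos 4,5,6,7,12,13,14,15): 1⊕0⊕0⊕0⊕1⊕1⊕0⊕1 = 0
s8 (pos 8,9,10,11,12,13,14,15): 1⊕1⊕0⊕1⊕1⊕1⊕0⊕1 = 0
Syndrome s8…s1 = 0011 → error at position 3.
Flip position 3: 001100011011101 → 000100011011101
Read data bits from positions 3,5,6,7,9,10,11,12,13,14,15: 00001011101

00001011101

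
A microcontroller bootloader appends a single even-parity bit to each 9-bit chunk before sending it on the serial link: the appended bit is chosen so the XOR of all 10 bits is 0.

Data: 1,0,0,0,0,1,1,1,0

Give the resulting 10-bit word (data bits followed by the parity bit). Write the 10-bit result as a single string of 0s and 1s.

1000011100

XOR of the 9 data bits: 1⊕0⊕0⊕0⊕0⊕1⊕1⊕1⊕0 = 0
Parity bit = 0 (so all 10 bits XOR to 0).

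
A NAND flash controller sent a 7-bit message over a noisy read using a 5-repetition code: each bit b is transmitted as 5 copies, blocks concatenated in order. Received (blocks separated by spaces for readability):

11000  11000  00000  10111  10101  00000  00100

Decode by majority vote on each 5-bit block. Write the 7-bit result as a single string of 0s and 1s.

0001100

Block 1 (11000): 2 ones → 0
Block 2 (11000): 2 ones → 0
Block 3 (00000): 0 ones → 0
Block 4 (10111): 4 ones → 1
Block 5 (10101): 3 ones → 1
Block 6 (00000): 0 ones → 0
Block 7 (00100): 1 one → 0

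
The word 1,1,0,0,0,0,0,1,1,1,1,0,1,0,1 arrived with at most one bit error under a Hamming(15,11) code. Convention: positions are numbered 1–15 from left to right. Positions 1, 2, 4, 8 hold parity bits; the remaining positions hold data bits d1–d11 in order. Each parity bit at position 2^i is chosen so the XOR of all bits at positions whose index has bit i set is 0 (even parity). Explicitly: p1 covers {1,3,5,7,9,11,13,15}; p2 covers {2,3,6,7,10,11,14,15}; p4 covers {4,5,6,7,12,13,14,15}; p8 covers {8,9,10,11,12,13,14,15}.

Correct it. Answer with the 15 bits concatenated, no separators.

010000011110101

s1 (pos 1,3,5,7,9,11,13,15): 1⊕0⊕0⊕0⊕1⊕1⊕1⊕1 = 1
s2 (pos 2,3,6,7,10,11,14,15): 1⊕0⊕0⊕0⊕1⊕1⊕0⊕1 = 0
s4 (pos 4,5,6,7,12,13,14,15): 0⊕0⊕0⊕0⊕0⊕1⊕0⊕1 = 0
s8 (pos 8,9,10,11,12,13,14,15): 1⊕1⊕1⊕1⊕0⊕1⊕0⊕1 = 0
Syndrome s8…s1 = 0001 → error at position 1.
Flip position 1: 110000011110101 → 010000011110101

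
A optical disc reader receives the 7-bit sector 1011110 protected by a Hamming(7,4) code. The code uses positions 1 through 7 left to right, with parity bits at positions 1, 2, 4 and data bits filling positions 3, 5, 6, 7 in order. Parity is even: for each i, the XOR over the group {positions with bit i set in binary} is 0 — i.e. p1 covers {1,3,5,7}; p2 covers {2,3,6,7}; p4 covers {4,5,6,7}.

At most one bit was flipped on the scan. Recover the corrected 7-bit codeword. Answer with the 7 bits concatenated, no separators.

1011010

s1 (pos 1,3,5,7): 1⊕1⊕1⊕0 = 1
s2 (pos 2,3,6,7): 0⊕1⊕1⊕0 = 0
s4 (pos 4,5,6,7): 1⊕1⊕1⊕0 = 1
Syndrome s4…s1 = 101 → error at position 5.
Flip position 5: 1011110 → 1011010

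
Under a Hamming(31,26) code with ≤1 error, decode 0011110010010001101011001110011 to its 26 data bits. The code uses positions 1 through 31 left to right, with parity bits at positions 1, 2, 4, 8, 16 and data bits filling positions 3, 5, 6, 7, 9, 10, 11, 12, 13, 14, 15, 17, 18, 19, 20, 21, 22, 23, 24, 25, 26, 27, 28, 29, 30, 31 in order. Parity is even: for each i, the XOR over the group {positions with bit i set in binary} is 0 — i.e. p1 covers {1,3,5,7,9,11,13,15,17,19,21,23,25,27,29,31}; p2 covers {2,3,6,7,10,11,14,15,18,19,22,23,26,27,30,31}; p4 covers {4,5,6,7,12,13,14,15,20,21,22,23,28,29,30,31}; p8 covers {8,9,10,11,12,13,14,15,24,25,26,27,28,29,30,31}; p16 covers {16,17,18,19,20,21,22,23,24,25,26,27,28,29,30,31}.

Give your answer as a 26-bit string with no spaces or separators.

11100001000101011001110011

s1 (pos 1,3,5,7,9,11,13,15,17,19,21,23,25,27,29,31): 0⊕1⊕1⊕0⊕1⊕0⊕0⊕0⊕1⊕1⊕1⊕0⊕1⊕1⊕0⊕1 = 1
s2 (pos 2,3,6,7,10,11,14,15,18,19,22,23,26,27,30,31): 0⊕1⊕1⊕0⊕0⊕0⊕0⊕0⊕0⊕1⊕1⊕0⊕1⊕1⊕1⊕1 = 0
s4 (pos 4,5,6,7,12,13,14,15,20,21,22,23,28,29,30,31): 1⊕1⊕1⊕0⊕1⊕0⊕0⊕0⊕0⊕1⊕1⊕0⊕0⊕0⊕1⊕1 = 0
s8 (pos 8,9,10,11,12,13,14,15,24,25,26,27,28,29,30,31): 0⊕1⊕0⊕0⊕1⊕0⊕0⊕0⊕0⊕1⊕1⊕1⊕0⊕0⊕1⊕1 = 1
s16 (pos 16,17,18,19,20,21,22,23,24,25,26,27,28,29,30,31): 1⊕1⊕0⊕1⊕0⊕1⊕1⊕0⊕0⊕1⊕1⊕1⊕0⊕0⊕1⊕1 = 0
Syndrome s16…s1 = 01001 → error at position 9.
Flip position 9: 0011110010010001101011001110011 → 0011110000010001101011001110011
Read data bits from positions 3,5,6,7,9,10,11,12,13,14,15,17,18,19,20,21,22,23,24,25,26,27,28,29,30,31: 11100001000101011001110011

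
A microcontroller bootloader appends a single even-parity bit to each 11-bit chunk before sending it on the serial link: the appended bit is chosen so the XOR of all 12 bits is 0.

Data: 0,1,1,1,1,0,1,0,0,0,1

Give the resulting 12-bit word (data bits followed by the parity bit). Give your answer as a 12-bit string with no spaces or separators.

XOR of the 11 data bits: 0⊕1⊕1⊕1⊕1⊕0⊕1⊕0⊕0⊕0⊕1 = 0
Parity bit = 0 (so all 12 bits XOR to 0).

011110100010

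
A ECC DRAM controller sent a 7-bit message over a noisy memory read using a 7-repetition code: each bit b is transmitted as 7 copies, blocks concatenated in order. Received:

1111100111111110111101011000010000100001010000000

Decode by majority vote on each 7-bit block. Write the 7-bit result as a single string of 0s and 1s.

1110000

Block 1 (1111100): 5 ones → 1
Block 2 (1111111): 7 ones → 1
Block 3 (1011110): 5 ones → 1
Block 4 (1011000): 3 ones → 0
Block 5 (0100001): 2 ones → 0
Block 6 (0000101): 2 ones → 0
Block 7 (0000000): 0 ones → 0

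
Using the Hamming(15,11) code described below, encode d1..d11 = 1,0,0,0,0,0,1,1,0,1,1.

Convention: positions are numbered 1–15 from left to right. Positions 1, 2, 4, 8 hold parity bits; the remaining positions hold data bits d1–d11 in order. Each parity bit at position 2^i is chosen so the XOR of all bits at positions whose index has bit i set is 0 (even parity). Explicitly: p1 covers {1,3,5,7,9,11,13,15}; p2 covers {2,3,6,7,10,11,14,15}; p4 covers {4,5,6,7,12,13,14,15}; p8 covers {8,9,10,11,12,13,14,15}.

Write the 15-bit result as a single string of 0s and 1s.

Place data at non-parity positions: p1 p2 1 p4 0 0 0 p8 0 0 1 1 0 1 1
p1 (pos 1,3,5,7,9,11,13,15): XOR of data positions = 1⊕0⊕0⊕0⊕1⊕0⊕1 = 1
p2 (pos 2,3,6,7,10,11,14,15): XOR of data positions = 1⊕0⊕0⊕0⊕1⊕1⊕1 = 0
p4 (pos 4,5,6,7,12,13,14,15): XOR of data positions = 0⊕0⊕0⊕1⊕0⊕1⊕1 = 1
p8 (pos 8,9,10,11,12,13,14,15): XOR of data positions = 0⊕0⊕1⊕1⊕0⊕1⊕1 = 0
Codeword: 101100000011011

101100000011011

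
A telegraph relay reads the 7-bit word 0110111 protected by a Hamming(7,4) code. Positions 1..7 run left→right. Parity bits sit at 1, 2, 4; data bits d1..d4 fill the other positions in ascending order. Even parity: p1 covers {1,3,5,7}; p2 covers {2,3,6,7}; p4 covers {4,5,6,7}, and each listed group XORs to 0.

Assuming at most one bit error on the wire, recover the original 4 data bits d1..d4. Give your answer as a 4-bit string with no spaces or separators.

1011

s1 (pos 1,3,5,7): 0⊕1⊕1⊕1 = 1
s2 (pos 2,3,6,7): 1⊕1⊕1⊕1 = 0
s4 (pos 4,5,6,7): 0⊕1⊕1⊕1 = 1
Syndrome s4…s1 = 101 → error at position 5.
Flip position 5: 0110111 → 0110011
Read data bits from positions 3,5,6,7: 1011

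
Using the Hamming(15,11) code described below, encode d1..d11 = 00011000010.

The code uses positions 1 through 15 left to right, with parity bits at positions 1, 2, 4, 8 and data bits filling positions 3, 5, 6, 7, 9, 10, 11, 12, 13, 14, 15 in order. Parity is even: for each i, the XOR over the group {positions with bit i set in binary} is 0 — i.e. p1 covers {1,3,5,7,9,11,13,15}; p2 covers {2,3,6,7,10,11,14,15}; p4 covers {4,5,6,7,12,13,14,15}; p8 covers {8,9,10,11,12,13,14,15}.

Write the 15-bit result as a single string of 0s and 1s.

Place data at non-parity positions: p1 p2 0 p4 0 0 1 p8 1 0 0 0 0 1 0
p1 (pos 1,3,5,7,9,11,13,15): XOR of data positions = 0⊕0⊕1⊕1⊕0⊕0⊕0 = 0
p2 (pos 2,3,6,7,10,11,14,15): XOR of data positions = 0⊕0⊕1⊕0⊕0⊕1⊕0 = 0
p4 (pos 4,5,6,7,12,13,14,15): XOR of data positions = 0⊕0⊕1⊕0⊕0⊕1⊕0 = 0
p8 (pos 8,9,10,11,12,13,14,15): XOR of data positions = 1⊕0⊕0⊕0⊕0⊕1⊕0 = 0
Codeword: 000000101000010

000000101000010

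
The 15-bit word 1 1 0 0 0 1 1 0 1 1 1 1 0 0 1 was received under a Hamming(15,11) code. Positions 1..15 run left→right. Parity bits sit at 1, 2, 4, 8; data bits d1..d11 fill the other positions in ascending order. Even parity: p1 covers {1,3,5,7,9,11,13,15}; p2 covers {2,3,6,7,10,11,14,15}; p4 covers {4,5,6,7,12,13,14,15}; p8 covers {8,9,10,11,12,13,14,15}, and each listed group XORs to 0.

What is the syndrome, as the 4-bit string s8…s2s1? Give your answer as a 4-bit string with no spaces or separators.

s1 (pos 1,3,5,7,9,11,13,15): 1⊕0⊕0⊕1⊕1⊕1⊕0⊕1 = 1
s2 (pos 2,3,6,7,10,11,14,15): 1⊕0⊕1⊕1⊕1⊕1⊕0⊕1 = 0
s4 (pos 4,5,6,7,12,13,14,15): 0⊕0⊕1⊕1⊕1⊕0⊕0⊕1 = 0
s8 (pos 8,9,10,11,12,13,14,15): 0⊕1⊕1⊕1⊕1⊕0⊕0⊕1 = 1
Syndrome s8…s1 = 1001 → error at position 9.

1001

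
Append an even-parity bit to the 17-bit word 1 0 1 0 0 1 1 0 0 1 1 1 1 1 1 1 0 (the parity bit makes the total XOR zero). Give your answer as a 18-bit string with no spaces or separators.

101001100111111101

XOR of the 17 data bits: 1⊕0⊕1⊕0⊕0⊕1⊕1⊕0⊕0⊕1⊕1⊕1⊕1⊕1⊕1⊕1⊕0 = 1
Parity bit = 1 (so all 18 bits XOR to 0).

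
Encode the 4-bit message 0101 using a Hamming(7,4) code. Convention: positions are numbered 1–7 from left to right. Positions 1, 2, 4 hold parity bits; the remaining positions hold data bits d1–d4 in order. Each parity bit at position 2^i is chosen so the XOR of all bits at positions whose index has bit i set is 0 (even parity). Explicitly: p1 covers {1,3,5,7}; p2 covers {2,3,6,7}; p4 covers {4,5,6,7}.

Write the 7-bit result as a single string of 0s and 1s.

0100101

Place data at non-parity positions: p1 p2 0 p4 1 0 1
p1 (pos 1,3,5,7): XOR of data positions = 0⊕1⊕1 = 0
p2 (pos 2,3,6,7): XOR of data positions = 0⊕0⊕1 = 1
p4 (pos 4,5,6,7): XOR of data positions = 1⊕0⊕1 = 0
Codeword: 0100101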